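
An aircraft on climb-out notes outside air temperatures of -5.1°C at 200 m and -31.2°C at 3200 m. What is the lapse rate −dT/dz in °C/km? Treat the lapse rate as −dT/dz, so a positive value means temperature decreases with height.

8.7°C/km

Γ = −ΔT/Δz = (-5.1 − (-31.2)) / (3200 − 200) m
  = 26.1°C / 3 km = 8.7°C/km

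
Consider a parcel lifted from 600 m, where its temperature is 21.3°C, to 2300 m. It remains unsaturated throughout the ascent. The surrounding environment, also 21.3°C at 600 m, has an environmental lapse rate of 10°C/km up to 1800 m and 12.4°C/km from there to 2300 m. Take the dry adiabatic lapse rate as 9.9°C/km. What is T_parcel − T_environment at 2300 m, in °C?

+1.37°C (parcel warmer than environment)

Parcel:
  From 600 m to 2300 m (dry): cools by 9.9 × 1.7 = 16.83°C, giving 4.47°C.
Environment:
  From 600 m to 1800 m (environment, lower layer): cools by 10 × 1.2 = 12°C, giving 9.3°C.
  From 1800 m to 2300 m (environment, upper layer): cools by 12.4 × 0.5 = 6.2°C, giving 3.1°C.
T_parcel − T_env = 4.47 − 3.1 = +1.37°C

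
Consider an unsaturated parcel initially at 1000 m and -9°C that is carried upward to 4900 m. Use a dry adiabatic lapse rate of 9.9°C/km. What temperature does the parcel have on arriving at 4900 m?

1000 → 4900 m (dry adiabatic, 9.9°C/km): ΔT = -9.9 × 3.9 = -38.61°C → T = -47.61°C

-47.61°C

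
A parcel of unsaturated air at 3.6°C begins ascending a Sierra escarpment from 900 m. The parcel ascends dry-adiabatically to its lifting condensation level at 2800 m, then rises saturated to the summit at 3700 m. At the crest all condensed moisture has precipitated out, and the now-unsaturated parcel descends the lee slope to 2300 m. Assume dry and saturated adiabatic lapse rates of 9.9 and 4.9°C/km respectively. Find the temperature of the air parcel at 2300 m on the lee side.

-5.76°C

900 → 2800 m (dry, 9.9°C/km): ΔT = -9.9 × 1.9 = -18.81°C → T = -15.21°C
2800 → 3700 m (saturated, 4.9°C/km): ΔT = -4.9 × 0.9 = -4.41°C → T = -19.62°C
3700 → 2300 m (dry descent, 9.9°C/km): ΔT = +9.9 × 1.4 = +13.86°C → T = -5.76°C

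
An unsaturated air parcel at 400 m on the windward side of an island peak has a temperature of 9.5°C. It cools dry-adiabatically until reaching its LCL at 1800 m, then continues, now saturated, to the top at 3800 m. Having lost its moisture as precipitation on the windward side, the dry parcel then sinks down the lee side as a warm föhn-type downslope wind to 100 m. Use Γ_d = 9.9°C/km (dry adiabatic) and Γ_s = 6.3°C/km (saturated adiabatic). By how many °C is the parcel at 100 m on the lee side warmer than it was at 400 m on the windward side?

+10.17°C

Dry to 1800 m: -9.9 × 1.4 km = -13.86°C, so T = -4.36°C.
Saturated to 3800 m: -6.3 × 2 km = -12.6°C, so T = -16.96°C.
Dry descent to 100 m: +9.9 × 3.7 km = +36.63°C, so T = 19.67°C.
Net change vs windward start: 19.67 − 9.5 = +10.17°C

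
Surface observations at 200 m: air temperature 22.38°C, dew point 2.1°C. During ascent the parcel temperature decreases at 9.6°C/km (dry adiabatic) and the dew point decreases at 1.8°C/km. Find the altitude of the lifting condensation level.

T and T_d converge at 9.6 − 1.8 = 7.8°C per km
Height above start = (22.38 − 2.1) / 7.8 = 2.6 km
LCL altitude = 200 m + 2600 m = 2800 m

2800 m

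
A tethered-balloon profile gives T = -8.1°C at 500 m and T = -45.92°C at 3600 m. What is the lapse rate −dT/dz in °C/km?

Γ = −ΔT/Δz = (-8.1 − (-45.92)) / (3600 − 500) m
  = 37.82°C / 3.1 km = 12.2°C/km

12.2°C/km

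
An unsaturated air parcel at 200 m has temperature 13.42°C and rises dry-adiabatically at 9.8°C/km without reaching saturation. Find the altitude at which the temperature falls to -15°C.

3100 m

Height above start = (13.42 − (-15)) / 9.8 = 2.9 km
Altitude = 200 m + 2900 m = 3100 m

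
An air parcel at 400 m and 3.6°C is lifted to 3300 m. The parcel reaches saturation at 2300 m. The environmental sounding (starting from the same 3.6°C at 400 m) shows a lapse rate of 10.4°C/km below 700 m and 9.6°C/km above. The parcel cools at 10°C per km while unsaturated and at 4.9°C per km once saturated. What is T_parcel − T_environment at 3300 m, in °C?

+4.18°C (parcel warmer than environment)

Parcel:
  Dry to 2300 m: -10 × 1.9 km = -19°C, so T = -15.4°C.
  Saturated to 3300 m: -4.9 × 1 km = -4.9°C, so T = -20.3°C.
Environment:
  Environment, lower layer to 700 m: -10.4 × 0.3 km = -3.12°C, so T = 0.48°C.
  Environment, upper layer to 3300 m: -9.6 × 2.6 km = -24.96°C, so T = -24.48°C.
T_parcel − T_env = -20.3 − (-24.48) = +4.18°C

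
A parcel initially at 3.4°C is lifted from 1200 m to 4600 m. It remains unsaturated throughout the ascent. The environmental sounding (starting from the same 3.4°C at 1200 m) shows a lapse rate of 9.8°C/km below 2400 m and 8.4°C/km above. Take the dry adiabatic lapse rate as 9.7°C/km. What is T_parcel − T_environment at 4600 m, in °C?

Parcel:
  1200 → 4600 m (dry, 9.7°C/km): ΔT = -9.7 × 3.4 = -32.98°C → T = -29.58°C
Environment:
  1200 → 2400 m (environment, lower layer, 9.8°C/km): ΔT = -9.8 × 1.2 = -11.76°C → T = -8.36°C
  2400 → 4600 m (environment, upper layer, 8.4°C/km): ΔT = -8.4 × 2.2 = -18.48°C → T = -26.84°C
T_parcel − T_env = -29.58 − (-26.84) = -2.74°C

-2.74°C (parcel cooler than environment)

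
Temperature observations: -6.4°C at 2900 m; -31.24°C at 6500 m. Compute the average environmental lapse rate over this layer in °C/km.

Γ = −ΔT/Δz = (-6.4 − (-31.24)) / (6500 − 2900) m
  = 24.84°C / 3.6 km = 6.9°C/km

6.9°C/km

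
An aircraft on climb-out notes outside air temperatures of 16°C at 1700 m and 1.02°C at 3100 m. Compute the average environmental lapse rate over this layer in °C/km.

10.7°C/km

Γ = −ΔT/Δz = (16 − 1.02) / (3100 − 1700) m
  = 14.98°C / 1.4 km = 10.7°C/km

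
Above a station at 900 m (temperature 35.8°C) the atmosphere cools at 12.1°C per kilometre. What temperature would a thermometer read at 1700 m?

900 → 1700 m (environmental, 12.1°C/km): ΔT = -12.1 × 0.8 = -9.68°C → T = 26.12°C

26.12°C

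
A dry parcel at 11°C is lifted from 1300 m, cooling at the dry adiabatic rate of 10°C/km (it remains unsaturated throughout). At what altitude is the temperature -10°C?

Height above start = (11 − (-10)) / 10 = 2.1 km
Altitude = 1300 m + 2100 m = 3400 m

3400 m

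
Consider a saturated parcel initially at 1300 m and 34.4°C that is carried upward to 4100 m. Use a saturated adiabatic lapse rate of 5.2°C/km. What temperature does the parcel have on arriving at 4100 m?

19.84°C

From 1300 m to 4100 m (saturated adiabatic): cools by 5.2 × 2.8 = 14.56°C, giving 19.84°C.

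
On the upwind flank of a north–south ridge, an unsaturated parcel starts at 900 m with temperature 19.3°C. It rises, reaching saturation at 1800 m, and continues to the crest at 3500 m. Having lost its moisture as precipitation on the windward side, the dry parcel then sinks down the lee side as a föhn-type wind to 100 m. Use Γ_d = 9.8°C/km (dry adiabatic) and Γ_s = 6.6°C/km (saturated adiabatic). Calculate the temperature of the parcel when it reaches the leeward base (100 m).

32.58°C

900 → 1800 m (dry, 9.8°C/km): ΔT = -9.8 × 0.9 = -8.82°C → T = 10.48°C
1800 → 3500 m (saturated, 6.6°C/km): ΔT = -6.6 × 1.7 = -11.22°C → T = -0.74°C
3500 → 100 m (dry descent, 9.8°C/km): ΔT = +9.8 × 3.4 = +33.32°C → T = 32.58°C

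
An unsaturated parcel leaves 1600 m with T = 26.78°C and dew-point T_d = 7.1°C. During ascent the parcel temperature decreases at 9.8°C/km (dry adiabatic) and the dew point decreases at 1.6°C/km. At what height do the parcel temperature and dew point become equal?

T and T_d converge at 9.8 − 1.6 = 8.2°C per km
Height above start = (26.78 − 7.1) / 8.2 = 2.4 km
LCL altitude = 1600 m + 2400 m = 4000 m

4000 m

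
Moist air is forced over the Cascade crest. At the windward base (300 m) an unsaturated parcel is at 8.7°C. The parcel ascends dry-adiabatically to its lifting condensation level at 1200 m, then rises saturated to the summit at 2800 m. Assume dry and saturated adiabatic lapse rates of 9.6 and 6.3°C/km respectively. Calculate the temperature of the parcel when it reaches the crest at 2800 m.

-10.02°C

300–1200 m, dry: Δz = 0.9 km ⇒ ΔT = -8.64°C; T = 0.06°C
1200–2800 m, saturated: Δz = 1.6 km ⇒ ΔT = -10.08°C; T = -10.02°C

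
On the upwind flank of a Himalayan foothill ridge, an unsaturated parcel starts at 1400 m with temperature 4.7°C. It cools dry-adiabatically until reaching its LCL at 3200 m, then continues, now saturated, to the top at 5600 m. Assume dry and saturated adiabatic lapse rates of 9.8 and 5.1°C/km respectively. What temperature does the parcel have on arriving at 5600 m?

1400–3200 m, dry: Δz = 1.8 km ⇒ ΔT = -17.64°C; T = -12.94°C
3200–5600 m, saturated: Δz = 2.4 km ⇒ ΔT = -12.24°C; T = -25.18°C

-25.18°C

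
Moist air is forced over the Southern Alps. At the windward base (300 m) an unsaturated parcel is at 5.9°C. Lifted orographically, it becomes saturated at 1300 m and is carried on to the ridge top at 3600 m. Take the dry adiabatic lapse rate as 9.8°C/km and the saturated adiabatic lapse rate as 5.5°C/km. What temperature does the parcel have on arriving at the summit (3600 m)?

From 300 m to 1300 m (dry): cools by 9.8 × 1 = 9.8°C, giving -3.9°C.
From 1300 m to 3600 m (saturated): cools by 5.5 × 2.3 = 12.65°C, giving -16.55°C.

-16.55°C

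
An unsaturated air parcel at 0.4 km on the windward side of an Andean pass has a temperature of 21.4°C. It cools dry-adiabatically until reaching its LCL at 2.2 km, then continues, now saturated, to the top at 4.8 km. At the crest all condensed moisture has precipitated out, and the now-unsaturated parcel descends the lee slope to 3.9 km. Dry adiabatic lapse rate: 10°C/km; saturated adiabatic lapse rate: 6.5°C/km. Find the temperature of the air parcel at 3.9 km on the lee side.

400–2200 m, dry: Δz = 1.8 km ⇒ ΔT = -18°C; T = 3.4°C
2200–4800 m, saturated: Δz = 2.6 km ⇒ ΔT = -16.9°C; T = -13.5°C
4800–3900 m, dry descent: Δz = 0.9 km ⇒ ΔT = +9°C; T = -4.5°C

-4.5°C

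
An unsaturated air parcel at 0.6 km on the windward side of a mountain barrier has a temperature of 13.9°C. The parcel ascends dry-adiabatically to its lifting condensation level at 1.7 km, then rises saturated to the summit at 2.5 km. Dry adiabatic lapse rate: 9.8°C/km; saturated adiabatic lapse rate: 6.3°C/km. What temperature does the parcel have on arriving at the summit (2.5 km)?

From 600 m to 1700 m (dry): cools by 9.8 × 1.1 = 10.78°C, giving 3.12°C.
From 1700 m to 2500 m (saturated): cools by 6.3 × 0.8 = 5.04°C, giving -1.92°C.

-1.92°C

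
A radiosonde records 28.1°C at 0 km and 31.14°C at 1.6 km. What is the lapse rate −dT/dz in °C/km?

-1.9°C/km

Γ = −ΔT/Δz = (28.1 − 31.14) / (1600 − 0) m
  = -3.04°C / 1.6 km = -1.9°C/km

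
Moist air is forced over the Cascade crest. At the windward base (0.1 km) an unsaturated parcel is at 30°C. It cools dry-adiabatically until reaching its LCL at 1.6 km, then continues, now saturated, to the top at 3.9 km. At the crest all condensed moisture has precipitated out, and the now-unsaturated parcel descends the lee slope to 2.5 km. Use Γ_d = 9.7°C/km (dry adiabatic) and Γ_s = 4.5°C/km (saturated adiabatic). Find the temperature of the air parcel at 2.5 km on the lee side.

18.68°C

From 100 m to 1600 m (dry): cools by 9.7 × 1.5 = 14.55°C, giving 15.45°C.
From 1600 m to 3900 m (saturated): cools by 4.5 × 2.3 = 10.35°C, giving 5.1°C.
From 3900 m to 2500 m (dry descent): warms by 9.7 × 1.4 = 13.58°C, giving 18.68°C.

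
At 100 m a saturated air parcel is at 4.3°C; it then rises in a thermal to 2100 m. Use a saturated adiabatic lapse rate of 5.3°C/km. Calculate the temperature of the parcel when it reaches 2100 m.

-6.3°C

From 100 m to 2100 m (saturated adiabatic): cools by 5.3 × 2 = 10.6°C, giving -6.3°C.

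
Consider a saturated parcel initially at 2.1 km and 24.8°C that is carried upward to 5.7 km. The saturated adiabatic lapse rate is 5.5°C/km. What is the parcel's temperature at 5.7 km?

5°C

2100–5700 m, saturated adiabatic: Δz = 3.6 km ⇒ ΔT = -19.8°C; T = 5°C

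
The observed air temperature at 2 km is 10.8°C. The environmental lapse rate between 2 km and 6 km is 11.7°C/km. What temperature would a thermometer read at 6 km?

-36°C

2000 → 6000 m (environmental, 11.7°C/km): ΔT = -11.7 × 4 = -46.8°C → T = -36°C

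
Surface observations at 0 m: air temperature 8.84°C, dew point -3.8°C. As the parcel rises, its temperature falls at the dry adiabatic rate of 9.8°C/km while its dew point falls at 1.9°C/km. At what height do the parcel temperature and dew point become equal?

T and T_d converge at 9.8 − 1.9 = 7.9°C per km
Height above start = (8.84 − (-3.8)) / 7.9 = 1.6 km
LCL altitude = 0 m + 1600 m = 1600 m

1600 m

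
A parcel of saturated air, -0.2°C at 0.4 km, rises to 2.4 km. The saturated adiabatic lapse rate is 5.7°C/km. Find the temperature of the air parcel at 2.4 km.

-11.6°C

400 → 2400 m (saturated adiabatic, 5.7°C/km): ΔT = -5.7 × 2 = -11.4°C → T = -11.6°C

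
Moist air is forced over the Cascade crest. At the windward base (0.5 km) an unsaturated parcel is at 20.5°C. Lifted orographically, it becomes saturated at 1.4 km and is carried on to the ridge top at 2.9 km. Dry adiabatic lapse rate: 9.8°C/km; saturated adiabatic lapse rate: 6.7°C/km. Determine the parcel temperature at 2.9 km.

1.63°C

From 500 m to 1400 m (dry): cools by 9.8 × 0.9 = 8.82°C, giving 11.68°C.
From 1400 m to 2900 m (saturated): cools by 6.7 × 1.5 = 10.05°C, giving 1.63°C.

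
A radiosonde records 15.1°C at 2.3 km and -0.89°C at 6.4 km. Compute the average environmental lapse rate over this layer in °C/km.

3.9°C/km

Γ = −ΔT/Δz = (15.1 − (-0.89)) / (6400 − 2300) m
  = 15.99°C / 4.1 km = 3.9°C/km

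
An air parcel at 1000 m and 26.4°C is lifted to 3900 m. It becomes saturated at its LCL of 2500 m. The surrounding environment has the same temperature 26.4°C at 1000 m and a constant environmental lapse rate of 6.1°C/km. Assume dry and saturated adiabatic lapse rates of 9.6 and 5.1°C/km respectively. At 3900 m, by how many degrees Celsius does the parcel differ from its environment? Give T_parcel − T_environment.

-3.85°C (parcel cooler than environment)

Parcel:
  1000 → 2500 m (dry, 9.6°C/km): ΔT = -9.6 × 1.5 = -14.4°C → T = 12°C
  2500 → 3900 m (saturated, 5.1°C/km): ΔT = -5.1 × 1.4 = -7.14°C → T = 4.86°C
Environment:
  1000 → 3900 m (environment, 6.1°C/km): ΔT = -6.1 × 2.9 = -17.69°C → T = 8.71°C
T_parcel − T_env = 4.86 − 8.71 = -3.85°C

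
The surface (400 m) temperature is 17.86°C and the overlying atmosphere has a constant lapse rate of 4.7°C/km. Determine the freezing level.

Height above start = (17.86 − 0) / 4.7 = 3.8 km
Altitude = 400 m + 3800 m = 4200 m

4200 m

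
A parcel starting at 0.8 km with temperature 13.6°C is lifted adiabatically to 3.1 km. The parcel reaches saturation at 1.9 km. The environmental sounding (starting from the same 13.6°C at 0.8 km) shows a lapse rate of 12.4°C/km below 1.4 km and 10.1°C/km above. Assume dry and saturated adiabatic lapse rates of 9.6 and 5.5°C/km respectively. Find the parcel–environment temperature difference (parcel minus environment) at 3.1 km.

Parcel:
  800–1900 m, dry: Δz = 1.1 km ⇒ ΔT = -10.56°C; T = 3.04°C
  1900–3100 m, saturated: Δz = 1.2 km ⇒ ΔT = -6.6°C; T = -3.56°C
Environment:
  800–1400 m, environment, lower layer: Δz = 0.6 km ⇒ ΔT = -7.44°C; T = 6.16°C
  1400–3100 m, environment, upper layer: Δz = 1.7 km ⇒ ΔT = -17.17°C; T = -11.01°C
T_parcel − T_env = -3.56 − (-11.01) = +7.45°C

+7.45°C (parcel warmer than environment)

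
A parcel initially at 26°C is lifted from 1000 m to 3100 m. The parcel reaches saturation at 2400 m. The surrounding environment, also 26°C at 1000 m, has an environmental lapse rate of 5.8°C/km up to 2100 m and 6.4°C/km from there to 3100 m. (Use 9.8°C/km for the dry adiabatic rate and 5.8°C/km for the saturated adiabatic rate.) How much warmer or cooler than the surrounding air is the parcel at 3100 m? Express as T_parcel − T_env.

Parcel:
  From 1000 m to 2400 m (dry): cools by 9.8 × 1.4 = 13.72°C, giving 12.28°C.
  From 2400 m to 3100 m (saturated): cools by 5.8 × 0.7 = 4.06°C, giving 8.22°C.
Environment:
  From 1000 m to 2100 m (environment, lower layer): cools by 5.8 × 1.1 = 6.38°C, giving 19.62°C.
  From 2100 m to 3100 m (environment, upper layer): cools by 6.4 × 1 = 6.4°C, giving 13.22°C.
T_parcel − T_env = 8.22 − 13.22 = -5°C

-5°C (parcel cooler than environment)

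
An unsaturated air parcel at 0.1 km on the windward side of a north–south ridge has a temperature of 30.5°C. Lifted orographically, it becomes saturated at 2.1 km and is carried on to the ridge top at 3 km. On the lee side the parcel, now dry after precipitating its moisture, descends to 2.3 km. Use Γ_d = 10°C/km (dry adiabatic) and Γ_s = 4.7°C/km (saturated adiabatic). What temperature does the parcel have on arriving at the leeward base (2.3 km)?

13.27°C

Dry to 2100 m: -10 × 2 km = -20°C, so T = 10.5°C.
Saturated to 3000 m: -4.7 × 0.9 km = -4.23°C, so T = 6.27°C.
Dry descent to 2300 m: +10 × 0.7 km = +7°C, so T = 13.27°C.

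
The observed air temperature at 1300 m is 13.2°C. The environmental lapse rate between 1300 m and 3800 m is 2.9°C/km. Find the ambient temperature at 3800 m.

Environmental to 3800 m: -2.9 × 2.5 km = -7.25°C, so T = 5.95°C.

5.95°C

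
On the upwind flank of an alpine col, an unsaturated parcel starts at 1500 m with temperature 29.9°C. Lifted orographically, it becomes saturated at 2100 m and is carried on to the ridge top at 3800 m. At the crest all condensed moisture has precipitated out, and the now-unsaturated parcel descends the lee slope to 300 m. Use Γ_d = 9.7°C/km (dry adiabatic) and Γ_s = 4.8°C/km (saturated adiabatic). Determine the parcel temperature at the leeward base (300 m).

49.87°C

1500 → 2100 m (dry, 9.7°C/km): ΔT = -9.7 × 0.6 = -5.82°C → T = 24.08°C
2100 → 3800 m (saturated, 4.8°C/km): ΔT = -4.8 × 1.7 = -8.16°C → T = 15.92°C
3800 → 300 m (dry descent, 9.7°C/km): ΔT = +9.7 × 3.5 = +33.95°C → T = 49.87°C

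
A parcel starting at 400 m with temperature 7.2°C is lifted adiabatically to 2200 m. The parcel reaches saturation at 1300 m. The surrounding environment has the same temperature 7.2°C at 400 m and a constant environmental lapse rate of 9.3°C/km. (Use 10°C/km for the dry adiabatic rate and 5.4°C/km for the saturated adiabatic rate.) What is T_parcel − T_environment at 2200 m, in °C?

+2.88°C (parcel warmer than environment)

Parcel:
  Dry to 1300 m: -10 × 0.9 km = -9°C, so T = -1.8°C.
  Saturated to 2200 m: -5.4 × 0.9 km = -4.86°C, so T = -6.66°C.
Environment:
  Environment to 2200 m: -9.3 × 1.8 km = -16.74°C, so T = -9.54°C.
T_parcel − T_env = -6.66 − (-9.54) = +2.88°C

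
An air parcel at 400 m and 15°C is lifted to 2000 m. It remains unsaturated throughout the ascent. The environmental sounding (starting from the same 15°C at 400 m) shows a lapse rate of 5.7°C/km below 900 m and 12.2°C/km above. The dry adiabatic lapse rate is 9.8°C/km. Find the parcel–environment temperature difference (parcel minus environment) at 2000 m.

Parcel:
  400–2000 m, dry: Δz = 1.6 km ⇒ ΔT = -15.68°C; T = -0.68°C
Environment:
  400–900 m, environment, lower layer: Δz = 0.5 km ⇒ ΔT = -2.85°C; T = 12.15°C
  900–2000 m, environment, upper layer: Δz = 1.1 km ⇒ ΔT = -13.42°C; T = -1.27°C
T_parcel − T_env = -0.68 − (-1.27) = +0.59°C

+0.59°C (parcel warmer than environment)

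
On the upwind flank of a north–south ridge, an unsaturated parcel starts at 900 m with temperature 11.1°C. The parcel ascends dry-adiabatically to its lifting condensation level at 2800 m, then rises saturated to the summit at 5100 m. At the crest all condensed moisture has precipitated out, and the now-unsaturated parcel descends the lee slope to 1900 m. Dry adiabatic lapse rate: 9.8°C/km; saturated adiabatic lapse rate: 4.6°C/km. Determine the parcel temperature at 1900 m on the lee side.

900–2800 m, dry: Δz = 1.9 km ⇒ ΔT = -18.62°C; T = -7.52°C
2800–5100 m, saturated: Δz = 2.3 km ⇒ ΔT = -10.58°C; T = -18.1°C
5100–1900 m, dry descent: Δz = 3.2 km ⇒ ΔT = +31.36°C; T = 13.26°C

13.26°C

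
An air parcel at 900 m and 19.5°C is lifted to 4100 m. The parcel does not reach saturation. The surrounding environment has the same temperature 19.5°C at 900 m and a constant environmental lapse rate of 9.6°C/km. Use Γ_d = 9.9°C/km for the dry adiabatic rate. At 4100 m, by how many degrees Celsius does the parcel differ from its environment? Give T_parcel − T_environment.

-0.96°C (parcel cooler than environment)

Parcel:
  Dry to 4100 m: -9.9 × 3.2 km = -31.68°C, so T = -12.18°C.
Environment:
  Environment to 4100 m: -9.6 × 3.2 km = -30.72°C, so T = -11.22°C.
T_parcel − T_env = -12.18 − (-11.22) = -0.96°C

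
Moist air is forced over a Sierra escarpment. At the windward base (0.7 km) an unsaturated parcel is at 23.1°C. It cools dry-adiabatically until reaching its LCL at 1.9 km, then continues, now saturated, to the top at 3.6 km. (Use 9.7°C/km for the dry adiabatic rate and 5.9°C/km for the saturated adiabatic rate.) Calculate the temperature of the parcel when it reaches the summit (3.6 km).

1.43°C

From 700 m to 1900 m (dry): cools by 9.7 × 1.2 = 11.64°C, giving 11.46°C.
From 1900 m to 3600 m (saturated): cools by 5.9 × 1.7 = 10.03°C, giving 1.43°C.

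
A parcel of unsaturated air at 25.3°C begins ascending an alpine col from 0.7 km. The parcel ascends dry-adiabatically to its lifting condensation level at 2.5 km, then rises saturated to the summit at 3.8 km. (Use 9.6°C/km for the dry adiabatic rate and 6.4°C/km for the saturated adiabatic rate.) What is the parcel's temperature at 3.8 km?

-0.3°C

700–2500 m, dry: Δz = 1.8 km ⇒ ΔT = -17.28°C; T = 8.02°C
2500–3800 m, saturated: Δz = 1.3 km ⇒ ΔT = -8.32°C; T = -0.3°C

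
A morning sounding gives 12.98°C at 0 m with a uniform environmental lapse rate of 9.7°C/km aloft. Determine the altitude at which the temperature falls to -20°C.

Height above start = (12.98 − (-20)) / 9.7 = 3.4 km
Altitude = 0 m + 3400 m = 3400 m

3400 m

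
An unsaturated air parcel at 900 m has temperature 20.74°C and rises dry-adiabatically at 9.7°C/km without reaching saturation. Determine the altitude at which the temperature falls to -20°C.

5100 m

Height above start = (20.74 − (-20)) / 9.7 = 4.2 km
Altitude = 900 m + 4200 m = 5100 m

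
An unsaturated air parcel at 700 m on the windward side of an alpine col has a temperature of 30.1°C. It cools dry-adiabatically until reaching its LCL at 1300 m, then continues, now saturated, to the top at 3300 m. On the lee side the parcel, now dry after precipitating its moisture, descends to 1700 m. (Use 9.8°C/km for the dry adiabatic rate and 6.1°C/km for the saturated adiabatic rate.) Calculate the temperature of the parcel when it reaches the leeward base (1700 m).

27.7°C

From 700 m to 1300 m (dry): cools by 9.8 × 0.6 = 5.88°C, giving 24.22°C.
From 1300 m to 3300 m (saturated): cools by 6.1 × 2 = 12.2°C, giving 12.02°C.
From 3300 m to 1700 m (dry descent): warms by 9.8 × 1.6 = 15.68°C, giving 27.7°C.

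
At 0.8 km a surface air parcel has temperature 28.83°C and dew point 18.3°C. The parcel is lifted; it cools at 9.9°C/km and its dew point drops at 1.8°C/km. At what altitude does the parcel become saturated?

2.1 km

T and T_d converge at 9.9 − 1.8 = 8.1°C per km
Height above start = (28.83 − 18.3) / 8.1 = 1.3 km
LCL altitude = 800 m + 1300 m = 2100 m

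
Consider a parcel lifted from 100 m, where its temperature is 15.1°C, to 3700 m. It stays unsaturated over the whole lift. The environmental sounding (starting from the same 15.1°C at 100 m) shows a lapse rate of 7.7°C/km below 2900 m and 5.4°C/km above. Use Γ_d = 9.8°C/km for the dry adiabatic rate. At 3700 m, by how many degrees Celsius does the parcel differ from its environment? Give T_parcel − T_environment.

Parcel:
  100 → 3700 m (dry, 9.8°C/km): ΔT = -9.8 × 3.6 = -35.28°C → T = -20.18°C
Environment:
  100 → 2900 m (environment, lower layer, 7.7°C/km): ΔT = -7.7 × 2.8 = -21.56°C → T = -6.46°C
  2900 → 3700 m (environment, upper layer, 5.4°C/km): ΔT = -5.4 × 0.8 = -4.32°C → T = -10.78°C
T_parcel − T_env = -20.18 − (-10.78) = -9.4°C

-9.4°C (parcel cooler than environment)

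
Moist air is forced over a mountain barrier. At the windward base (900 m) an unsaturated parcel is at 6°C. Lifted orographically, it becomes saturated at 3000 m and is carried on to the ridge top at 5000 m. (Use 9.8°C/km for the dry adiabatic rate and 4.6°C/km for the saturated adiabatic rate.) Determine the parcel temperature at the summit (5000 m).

From 900 m to 3000 m (dry): cools by 9.8 × 2.1 = 20.58°C, giving -14.58°C.
From 3000 m to 5000 m (saturated): cools by 4.6 × 2 = 9.2°C, giving -23.78°C.

-23.78°C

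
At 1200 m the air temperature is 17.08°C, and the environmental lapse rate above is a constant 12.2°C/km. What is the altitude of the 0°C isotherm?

Height above start = (17.08 − 0) / 12.2 = 1.4 km
Altitude = 1200 m + 1400 m = 2600 m

2600 m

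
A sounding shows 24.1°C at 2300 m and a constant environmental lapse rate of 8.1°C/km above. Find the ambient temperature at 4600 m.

2300–4600 m, environmental: Δz = 2.3 km ⇒ ΔT = -18.63°C; T = 5.47°C

5.47°C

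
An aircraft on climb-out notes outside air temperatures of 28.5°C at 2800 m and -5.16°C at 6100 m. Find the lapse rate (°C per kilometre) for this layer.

Γ = −ΔT/Δz = (28.5 − (-5.16)) / (6100 − 2800) m
  = 33.66°C / 3.3 km = 10.2°C/km

10.2°C/km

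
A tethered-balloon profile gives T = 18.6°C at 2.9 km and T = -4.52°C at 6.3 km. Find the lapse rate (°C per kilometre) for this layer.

Γ = −ΔT/Δz = (18.6 − (-4.52)) / (6300 − 2900) m
  = 23.12°C / 3.4 km = 6.8°C/km

6.8°C/km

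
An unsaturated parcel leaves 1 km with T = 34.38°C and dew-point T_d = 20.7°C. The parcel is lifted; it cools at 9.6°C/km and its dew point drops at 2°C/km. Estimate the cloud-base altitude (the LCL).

2.8 km

T and T_d converge at 9.6 − 2 = 7.6°C per km
Height above start = (34.38 − 20.7) / 7.6 = 1.8 km
LCL altitude = 1000 m + 1800 m = 2800 m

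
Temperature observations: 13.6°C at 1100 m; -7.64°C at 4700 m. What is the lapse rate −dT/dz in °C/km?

Γ = −ΔT/Δz = (13.6 − (-7.64)) / (4700 − 1100) m
  = 21.24°C / 3.6 km = 5.9°C/km

5.9°C/km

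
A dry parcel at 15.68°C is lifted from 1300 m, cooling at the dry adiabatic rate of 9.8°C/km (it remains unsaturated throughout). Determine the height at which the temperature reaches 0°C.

Height above start = (15.68 − 0) / 9.8 = 1.6 km
Altitude = 1300 m + 1600 m = 2900 m

2900 m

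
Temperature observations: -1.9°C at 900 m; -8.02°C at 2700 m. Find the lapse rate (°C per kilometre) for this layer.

3.4°C/km

Γ = −ΔT/Δz = (-1.9 − (-8.02)) / (2700 − 900) m
  = 6.12°C / 1.8 km = 3.4°C/km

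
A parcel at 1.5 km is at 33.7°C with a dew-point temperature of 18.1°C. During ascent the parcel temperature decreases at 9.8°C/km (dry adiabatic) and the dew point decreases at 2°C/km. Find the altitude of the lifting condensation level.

T and T_d converge at 9.8 − 2 = 7.8°C per km
Height above start = (33.7 − 18.1) / 7.8 = 2 km
LCL altitude = 1500 m + 2000 m = 3500 m

3.5 km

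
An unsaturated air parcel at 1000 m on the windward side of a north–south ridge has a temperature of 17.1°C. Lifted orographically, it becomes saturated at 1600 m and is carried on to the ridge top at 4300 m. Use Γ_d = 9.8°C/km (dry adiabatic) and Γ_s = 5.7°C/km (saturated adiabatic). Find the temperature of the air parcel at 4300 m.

-4.17°C

1000–1600 m, dry: Δz = 0.6 km ⇒ ΔT = -5.88°C; T = 11.22°C
1600–4300 m, saturated: Δz = 2.7 km ⇒ ΔT = -15.39°C; T = -4.17°C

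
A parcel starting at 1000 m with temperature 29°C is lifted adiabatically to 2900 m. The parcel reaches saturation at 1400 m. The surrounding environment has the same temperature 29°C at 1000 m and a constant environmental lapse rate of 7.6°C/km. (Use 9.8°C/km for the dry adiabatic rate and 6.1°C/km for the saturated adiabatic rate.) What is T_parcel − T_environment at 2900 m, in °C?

Parcel:
  From 1000 m to 1400 m (dry): cools by 9.8 × 0.4 = 3.92°C, giving 25.08°C.
  From 1400 m to 2900 m (saturated): cools by 6.1 × 1.5 = 9.15°C, giving 15.93°C.
Environment:
  From 1000 m to 2900 m (environment): cools by 7.6 × 1.9 = 14.44°C, giving 14.56°C.
T_parcel − T_env = 15.93 − 14.56 = +1.37°C

+1.37°C (parcel warmer than environment)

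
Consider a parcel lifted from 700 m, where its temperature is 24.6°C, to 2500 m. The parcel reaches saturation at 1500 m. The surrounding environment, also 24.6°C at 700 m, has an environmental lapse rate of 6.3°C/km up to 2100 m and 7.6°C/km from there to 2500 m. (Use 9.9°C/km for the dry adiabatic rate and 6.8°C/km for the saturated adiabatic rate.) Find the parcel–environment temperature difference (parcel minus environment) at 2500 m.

-2.86°C (parcel cooler than environment)

Parcel:
  Dry to 1500 m: -9.9 × 0.8 km = -7.92°C, so T = 16.68°C.
  Saturated to 2500 m: -6.8 × 1 km = -6.8°C, so T = 9.88°C.
Environment:
  Environment, lower layer to 2100 m: -6.3 × 1.4 km = -8.82°C, so T = 15.78°C.
  Environment, upper layer to 2500 m: -7.6 × 0.4 km = -3.04°C, so T = 12.74°C.
T_parcel − T_env = 9.88 − 12.74 = -2.86°C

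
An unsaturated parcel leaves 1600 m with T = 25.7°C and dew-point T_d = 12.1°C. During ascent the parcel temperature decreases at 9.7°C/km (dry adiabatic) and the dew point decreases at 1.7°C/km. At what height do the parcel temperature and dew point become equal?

T and T_d converge at 9.7 − 1.7 = 8°C per km
Height above start = (25.7 − 12.1) / 8 = 1.7 km
LCL altitude = 1600 m + 1700 m = 3300 m

3300 m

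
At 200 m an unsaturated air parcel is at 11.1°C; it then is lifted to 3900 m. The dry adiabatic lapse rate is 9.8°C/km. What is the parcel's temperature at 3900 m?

-25.16°C

200 → 3900 m (dry adiabatic, 9.8°C/km): ΔT = -9.8 × 3.7 = -36.26°C → T = -25.16°C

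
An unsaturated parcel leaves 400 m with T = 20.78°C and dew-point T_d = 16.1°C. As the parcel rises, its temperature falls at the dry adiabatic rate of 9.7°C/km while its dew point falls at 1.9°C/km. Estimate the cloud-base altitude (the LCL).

T and T_d converge at 9.7 − 1.9 = 7.8°C per km
Height above start = (20.78 − 16.1) / 7.8 = 0.6 km
LCL altitude = 400 m + 600 m = 1000 m

1000 m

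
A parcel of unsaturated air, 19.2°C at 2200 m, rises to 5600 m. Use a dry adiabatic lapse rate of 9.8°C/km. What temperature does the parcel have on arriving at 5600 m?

-14.12°C

Dry adiabatic to 5600 m: -9.8 × 3.4 km = -33.32°C, so T = -14.12°C.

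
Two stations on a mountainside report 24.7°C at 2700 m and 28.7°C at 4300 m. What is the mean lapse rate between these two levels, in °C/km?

Γ = −ΔT/Δz = (24.7 − 28.7) / (4300 − 2700) m
  = -4°C / 1.6 km = -2.5°C/km

-2.5°C/km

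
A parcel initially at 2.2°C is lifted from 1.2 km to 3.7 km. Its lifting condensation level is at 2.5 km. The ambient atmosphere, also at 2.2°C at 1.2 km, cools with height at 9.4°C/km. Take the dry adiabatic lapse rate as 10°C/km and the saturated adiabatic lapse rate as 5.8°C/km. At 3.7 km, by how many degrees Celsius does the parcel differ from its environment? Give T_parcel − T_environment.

+3.54°C (parcel warmer than environment)

Parcel:
  Dry to 2500 m: -10 × 1.3 km = -13°C, so T = -10.8°C.
  Saturated to 3700 m: -5.8 × 1.2 km = -6.96°C, so T = -17.76°C.
Environment:
  Environment to 3700 m: -9.4 × 2.5 km = -23.5°C, so T = -21.3°C.
T_parcel − T_env = -17.76 − (-21.3) = +3.54°C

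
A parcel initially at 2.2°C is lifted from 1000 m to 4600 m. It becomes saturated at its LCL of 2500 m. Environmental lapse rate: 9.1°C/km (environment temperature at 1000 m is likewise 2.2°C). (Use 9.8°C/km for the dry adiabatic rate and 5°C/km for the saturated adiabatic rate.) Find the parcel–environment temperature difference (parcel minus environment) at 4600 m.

+7.56°C (parcel warmer than environment)

Parcel:
  Dry to 2500 m: -9.8 × 1.5 km = -14.7°C, so T = -12.5°C.
  Saturated to 4600 m: -5 × 2.1 km = -10.5°C, so T = -23°C.
Environment:
  Environment to 4600 m: -9.1 × 3.6 km = -32.76°C, so T = -30.56°C.
T_parcel − T_env = -23 − (-30.56) = +7.56°C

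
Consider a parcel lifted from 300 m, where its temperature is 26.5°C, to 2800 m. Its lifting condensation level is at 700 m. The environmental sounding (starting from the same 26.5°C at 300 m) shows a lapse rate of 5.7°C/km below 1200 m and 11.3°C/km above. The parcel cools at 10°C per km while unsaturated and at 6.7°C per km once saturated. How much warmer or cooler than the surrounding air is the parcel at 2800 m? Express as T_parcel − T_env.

+5.14°C (parcel warmer than environment)

Parcel:
  300 → 700 m (dry, 10°C/km): ΔT = -10 × 0.4 = -4°C → T = 22.5°C
  700 → 2800 m (saturated, 6.7°C/km): ΔT = -6.7 × 2.1 = -14.07°C → T = 8.43°C
Environment:
  300 → 1200 m (environment, lower layer, 5.7°C/km): ΔT = -5.7 × 0.9 = -5.13°C → T = 21.37°C
  1200 → 2800 m (environment, upper layer, 11.3°C/km): ΔT = -11.3 × 1.6 = -18.08°C → T = 3.29°C
T_parcel − T_env = 8.43 − 3.29 = +5.14°C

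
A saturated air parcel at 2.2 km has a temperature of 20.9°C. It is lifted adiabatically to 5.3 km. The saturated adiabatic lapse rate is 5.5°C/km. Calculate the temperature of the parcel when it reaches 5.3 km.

3.85°C

Saturated adiabatic to 5300 m: -5.5 × 3.1 km = -17.05°C, so T = 3.85°C.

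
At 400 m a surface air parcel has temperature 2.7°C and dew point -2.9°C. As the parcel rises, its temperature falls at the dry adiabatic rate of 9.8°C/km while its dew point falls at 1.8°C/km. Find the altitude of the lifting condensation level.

1100 m

T and T_d converge at 9.8 − 1.8 = 8°C per km
Height above start = (2.7 − (-2.9)) / 8 = 0.7 km
LCL altitude = 400 m + 700 m = 1100 m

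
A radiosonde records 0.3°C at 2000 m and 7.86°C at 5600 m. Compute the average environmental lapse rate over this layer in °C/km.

Γ = −ΔT/Δz = (0.3 − 7.86) / (5600 − 2000) m
  = -7.56°C / 3.6 km = -2.1°C/km

-2.1°C/km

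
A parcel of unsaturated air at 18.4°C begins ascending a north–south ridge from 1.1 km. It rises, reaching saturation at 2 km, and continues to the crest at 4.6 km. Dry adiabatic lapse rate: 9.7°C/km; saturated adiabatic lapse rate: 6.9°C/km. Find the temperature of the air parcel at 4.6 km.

1100 → 2000 m (dry, 9.7°C/km): ΔT = -9.7 × 0.9 = -8.73°C → T = 9.67°C
2000 → 4600 m (saturated, 6.9°C/km): ΔT = -6.9 × 2.6 = -17.94°C → T = -8.27°C

-8.27°C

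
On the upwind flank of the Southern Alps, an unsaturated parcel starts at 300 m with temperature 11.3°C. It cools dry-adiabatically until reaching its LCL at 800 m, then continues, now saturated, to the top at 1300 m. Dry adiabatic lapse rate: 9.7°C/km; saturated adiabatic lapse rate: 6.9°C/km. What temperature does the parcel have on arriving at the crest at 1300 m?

From 300 m to 800 m (dry): cools by 9.7 × 0.5 = 4.85°C, giving 6.45°C.
From 800 m to 1300 m (saturated): cools by 6.9 × 0.5 = 3.45°C, giving 3°C.

3°C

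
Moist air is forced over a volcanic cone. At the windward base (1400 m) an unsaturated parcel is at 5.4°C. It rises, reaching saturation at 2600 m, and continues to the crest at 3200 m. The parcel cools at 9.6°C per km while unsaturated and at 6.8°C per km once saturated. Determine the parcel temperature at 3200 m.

1400 → 2600 m (dry, 9.6°C/km): ΔT = -9.6 × 1.2 = -11.52°C → T = -6.12°C
2600 → 3200 m (saturated, 6.8°C/km): ΔT = -6.8 × 0.6 = -4.08°C → T = -10.2°C

-10.2°C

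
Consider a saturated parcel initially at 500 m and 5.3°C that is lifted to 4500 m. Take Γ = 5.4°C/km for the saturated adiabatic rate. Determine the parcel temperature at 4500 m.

-16.3°C

From 500 m to 4500 m (saturated adiabatic): cools by 5.4 × 4 = 21.6°C, giving -16.3°C.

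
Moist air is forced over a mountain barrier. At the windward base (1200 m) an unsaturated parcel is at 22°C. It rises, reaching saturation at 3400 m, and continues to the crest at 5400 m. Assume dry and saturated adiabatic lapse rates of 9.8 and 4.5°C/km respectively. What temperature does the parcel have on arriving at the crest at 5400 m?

-8.56°C

From 1200 m to 3400 m (dry): cools by 9.8 × 2.2 = 21.56°C, giving 0.44°C.
From 3400 m to 5400 m (saturated): cools by 4.5 × 2 = 9°C, giving -8.56°C.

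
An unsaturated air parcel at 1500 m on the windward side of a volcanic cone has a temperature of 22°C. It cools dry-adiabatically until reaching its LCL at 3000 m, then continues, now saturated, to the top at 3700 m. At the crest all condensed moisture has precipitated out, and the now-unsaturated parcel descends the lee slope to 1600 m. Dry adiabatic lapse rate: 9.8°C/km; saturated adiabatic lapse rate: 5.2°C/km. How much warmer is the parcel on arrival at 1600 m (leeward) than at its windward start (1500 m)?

Dry to 3000 m: -9.8 × 1.5 km = -14.7°C, so T = 7.3°C.
Saturated to 3700 m: -5.2 × 0.7 km = -3.64°C, so T = 3.66°C.
Dry descent to 1600 m: +9.8 × 2.1 km = +20.58°C, so T = 24.24°C.
Net change vs windward start: 24.24 − 22 = +2.24°C

+2.24°C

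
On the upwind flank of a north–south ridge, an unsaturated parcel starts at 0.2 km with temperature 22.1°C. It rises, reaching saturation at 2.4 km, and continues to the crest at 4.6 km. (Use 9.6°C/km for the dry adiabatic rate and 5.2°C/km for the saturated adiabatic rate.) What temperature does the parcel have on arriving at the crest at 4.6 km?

-10.46°C

Dry to 2400 m: -9.6 × 2.2 km = -21.12°C, so T = 0.98°C.
Saturated to 4600 m: -5.2 × 2.2 km = -11.44°C, so T = -10.46°C.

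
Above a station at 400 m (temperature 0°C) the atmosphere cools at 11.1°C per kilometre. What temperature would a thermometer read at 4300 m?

Environmental to 4300 m: -11.1 × 3.9 km = -43.29°C, so T = -43.29°C.

-43.29°C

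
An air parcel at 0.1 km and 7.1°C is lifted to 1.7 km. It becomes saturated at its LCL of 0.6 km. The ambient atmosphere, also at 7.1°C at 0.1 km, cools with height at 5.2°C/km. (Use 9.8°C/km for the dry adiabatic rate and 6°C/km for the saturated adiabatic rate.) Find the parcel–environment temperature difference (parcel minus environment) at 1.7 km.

Parcel:
  100–600 m, dry: Δz = 0.5 km ⇒ ΔT = -4.9°C; T = 2.2°C
  600–1700 m, saturated: Δz = 1.1 km ⇒ ΔT = -6.6°C; T = -4.4°C
Environment:
  100–1700 m, environment: Δz = 1.6 km ⇒ ΔT = -8.32°C; T = -1.22°C
T_parcel − T_env = -4.4 − (-1.22) = -3.18°C

-3.18°C (parcel cooler than environment)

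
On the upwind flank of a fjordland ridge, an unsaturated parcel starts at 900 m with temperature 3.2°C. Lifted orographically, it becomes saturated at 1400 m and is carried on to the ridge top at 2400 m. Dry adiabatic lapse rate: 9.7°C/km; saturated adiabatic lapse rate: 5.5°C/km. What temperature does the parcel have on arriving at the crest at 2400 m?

900 → 1400 m (dry, 9.7°C/km): ΔT = -9.7 × 0.5 = -4.85°C → T = -1.65°C
1400 → 2400 m (saturated, 5.5°C/km): ΔT = -5.5 × 1 = -5.5°C → T = -7.15°C

-7.15°C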